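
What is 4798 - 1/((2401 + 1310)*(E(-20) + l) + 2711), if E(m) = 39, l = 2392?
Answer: 43297881295/9024152 ≈ 4798.0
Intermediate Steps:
4798 - 1/((2401 + 1310)*(E(-20) + l) + 2711) = 4798 - 1/((2401 + 1310)*(39 + 2392) + 2711) = 4798 - 1/(3711*2431 + 2711) = 4798 - 1/(9021441 + 2711) = 4798 - 1/9024152 = 43297881295/9024152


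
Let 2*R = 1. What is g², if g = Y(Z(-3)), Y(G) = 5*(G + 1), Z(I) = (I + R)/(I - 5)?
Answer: 11025/256 ≈ 43.066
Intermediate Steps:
R = ½ (R = (½)*1 = ½ ≈ 0.50000)
Z(I) = (½ + I)/(-5 + I) (Z(I) = (I + ½)/(I - 5) = (½ + I)/(-5 + I))
Y(G) = 5 + 5*G (Y(G) = 5*(1 + G) = 5 + 5*G)
g = 105/16 (g = 5 + 5*((½ - 3)/(-5 - 3)) = 5 + 5*(-5/2/(-8)) = 5 + 5*(-⅛*(-5/2)) = 5 + 5*(5/16) = 5 + 25/16 = 105/16 ≈ 6.5625)
g² = (105/16)² = 11025/256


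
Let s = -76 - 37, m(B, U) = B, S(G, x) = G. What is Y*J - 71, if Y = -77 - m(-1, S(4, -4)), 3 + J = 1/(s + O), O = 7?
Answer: 8359/53 ≈ 157.72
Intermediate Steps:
s = -113
J = -319/106 (J = -3 + 1/(-113 + 7) = -3 + 1/(-106) = -3 - 1/106 = -319/106 ≈ -3.0094)
Y = -76 (Y = -77 - 1*(-1) = -77 + 1 = -76)
Y*J - 71 = -76*(-319/106) - 71 = 12122/53 - 71 = 8359/53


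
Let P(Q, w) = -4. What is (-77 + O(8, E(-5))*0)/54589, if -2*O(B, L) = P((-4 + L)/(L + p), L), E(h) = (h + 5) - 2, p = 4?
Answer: -77/54589 ≈ -0.0014105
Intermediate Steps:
E(h) = 3 + h (E(h) = (5 + h) - 2 = 3 + h)
O(B, L) = 2 (O(B, L) = -½*(-4) = 2)
(-77 + O(8, E(-5))*0)/54589 = (-77 + 2*0)/54589 = (-77 + 0)*(1/54589) = -77*1/54589 = -77/54589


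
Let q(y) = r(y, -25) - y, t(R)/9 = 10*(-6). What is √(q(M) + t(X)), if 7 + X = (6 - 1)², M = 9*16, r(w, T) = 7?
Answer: I*√677 ≈ 26.019*I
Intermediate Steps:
M = 144
X = 18 (X = -7 + (6 - 1)² = -7 + 5² = -7 + 25 = 18)
t(R) = -540 (t(R) = 9*(10*(-6)) = 9*(-60) = -540)
q(y) = 7 - y
√(q(M) + t(X)) = √((7 - 1*144) - 540) = √((7 - 144) - 540) = √(-137 - 540) = √(-677) = I*√677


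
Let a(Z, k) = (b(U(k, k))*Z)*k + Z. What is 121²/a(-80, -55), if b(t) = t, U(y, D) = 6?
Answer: 14641/26320 ≈ 0.55627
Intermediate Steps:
a(Z, k) = Z + 6*Z*k (a(Z, k) = (6*Z)*k + Z = 6*Z*k + Z = Z + 6*Z*k)
121²/a(-80, -55) = 121²/((-80*(1 + 6*(-55)))) = 14641/((-80*(1 - 330))) = 14641/((-80*(-329))) = 14641/26320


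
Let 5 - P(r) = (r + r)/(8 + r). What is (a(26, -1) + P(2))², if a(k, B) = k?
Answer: 23409/25 ≈ 936.36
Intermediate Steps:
P(r) = 5 - 2*r/(8 + r) (P(r) = 5 - (r + r)/(8 + r) = 5 - 2*r/(8 + r))
(a(26, -1) + P(2))² = (26 + (40 + 3*2)/(8 + 2))² = (26 + (40 + 6)/10)² = (26 + (⅒)*46)² = (26 + 23/5)² = (153/5)² = 23409/25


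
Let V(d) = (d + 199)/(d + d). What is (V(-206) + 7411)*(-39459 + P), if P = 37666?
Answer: -5474636827/412 ≈ -1.3288e+7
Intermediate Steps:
V(d) = (199 + d)/(2*d) (V(d) = (199 + d)/((2*d)) = (199 + d)*(1/(2*d)) = (199 + d)/(2*d))
(V(-206) + 7411)*(-39459 + P) = ((1/2)*(199 - 206)/(-206) + 7411)*(-39459 + 37666) = ((1/2)*(-1/206)*(-7) + 7411)*(-1793) = (7/412 + 7411)*(-1793) = (3053339/412)*(-1793) = -5474636827/412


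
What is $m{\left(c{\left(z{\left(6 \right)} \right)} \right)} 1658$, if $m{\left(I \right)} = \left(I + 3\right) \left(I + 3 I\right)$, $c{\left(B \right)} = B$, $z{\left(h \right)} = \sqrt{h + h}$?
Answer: $79584 + 39792 \sqrt{3} \approx 1.4851 \cdot 10^{5}$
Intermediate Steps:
$z{\left(h \right)} = \sqrt{2} \sqrt{h}$ ($z{\left(h \right)} = \sqrt{2 h} = \sqrt{2} \sqrt{h}$)
$m{\left(I \right)} = 4 I \left(3 + I\right)$ ($m{\left(I \right)} = \left(3 + I\right) 4 I = 4 I \left(3 + I\right)$)
$m{\left(c{\left(z{\left(6 \right)} \right)} \right)} 1658 = 4 \sqrt{2} \sqrt{6} \left(3 + \sqrt{2} \sqrt{6}\right) 1658 = 4 \cdot 2 \sqrt{3} \left(3 + 2 \sqrt{3}\right) 1658 = 8 \sqrt{3} \left(3 + 2 \sqrt{3}\right) 1658 = 13264 \sqrt{3} \left(3 + 2 \sqrt{3}\right)$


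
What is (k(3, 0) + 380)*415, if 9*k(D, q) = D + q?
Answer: 473515/3 ≈ 1.5784e+5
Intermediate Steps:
k(D, q) = D/9 + q/9 (k(D, q) = (D + q)/9 = D/9 + q/9)
(k(3, 0) + 380)*415 = (((1/9)*3 + (1/9)*0) + 380)*415 = ((1/3 + 0) + 380)*415 = (1/3 + 380)*415 = (1141/3)*415 = 473515/3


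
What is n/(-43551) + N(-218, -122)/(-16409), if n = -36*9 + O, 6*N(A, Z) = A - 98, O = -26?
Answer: 8036836/714628359 ≈ 0.011246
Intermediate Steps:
N(A, Z) = -49/3 + A/6 (N(A, Z) = (A - 98)/6 = (-98 + A)/6 = -49/3 + A/6)
n = -350 (n = -36*9 - 26 = -324 - 26 = -350)
n/(-43551) + N(-218, -122)/(-16409) = -350/(-43551) + (-49/3 + (1/6)*(-218))/(-16409) = -350*(-1/43551) + (-49/3 - 109/3)*(-1/16409) = 350/43551 - 158/3*(-1/16409) = 350/43551 + 158/49227 = 8036836/714628359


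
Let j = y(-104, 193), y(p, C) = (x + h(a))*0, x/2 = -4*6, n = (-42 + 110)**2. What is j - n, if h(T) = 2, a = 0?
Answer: -4624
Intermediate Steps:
n = 4624 (n = 68**2 = 4624)
x = -48 (x = 2*(-4*6) = 2*(-24) = -48)
y(p, C) = 0 (y(p, C) = (-48 + 2)*0 = -46*0 = 0)
j = 0
j - n = 0 - 1*4624 = 0 - 4624 = -4624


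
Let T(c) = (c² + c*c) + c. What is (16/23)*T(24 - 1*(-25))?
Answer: 77616/23 ≈ 3374.6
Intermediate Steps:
T(c) = c + 2*c² (T(c) = (c² + c²) + c = 2*c² + c = c + 2*c²)
(16/23)*T(24 - 1*(-25)) = (16/23)*((24 - 1*(-25))*(1 + 2*(24 - 1*(-25)))) = (16*(1/23))*((24 + 25)*(1 + 2*(24 + 25))) = 16*(49*(1 + 2*49))/23 = 16*(49*(1 + 98))/23 = 16*(49*99)/23 = (16/23)*4851 = 77616/23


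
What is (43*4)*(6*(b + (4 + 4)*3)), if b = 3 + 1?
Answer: 28896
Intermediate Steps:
b = 4
(43*4)*(6*(b + (4 + 4)*3)) = (43*4)*(6*(4 + (4 + 4)*3)) = 172*(6*(4 + 8*3)) = 172*(6*(4 + 24)) = 172*(6*28) = 172*168 = 28896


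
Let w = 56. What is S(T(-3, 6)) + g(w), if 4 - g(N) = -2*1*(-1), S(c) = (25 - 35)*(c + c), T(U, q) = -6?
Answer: 122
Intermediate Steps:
S(c) = -20*c
g(N) = 2 (g(N) = 4 - (-2*1)*(-1) = 4 - (-2)*(-1) = 4 - 1*2 = 4 - 2 = 2)
S(T(-3, 6)) + g(w) = -20*(-6) + 2 = 120 + 2 = 122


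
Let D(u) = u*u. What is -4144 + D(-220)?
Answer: 44256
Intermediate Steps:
D(u) = u²
-4144 + D(-220) = -4144 + (-220)² = -4144 + 48400 = 44256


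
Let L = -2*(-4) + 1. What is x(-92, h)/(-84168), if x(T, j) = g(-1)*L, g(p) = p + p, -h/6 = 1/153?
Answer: 1/4676 ≈ 0.00021386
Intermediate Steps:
h = -2/51 (h = -6/153 = -6*1/153 = -2/51 ≈ -0.039216)
L = 9 (L = 8 + 1 = 9)
g(p) = 2*p
x(T, j) = -18 (x(T, j) = (2*(-1))*9 = -2*9 = -18)
x(-92, h)/(-84168) = -18/(-84168) = -18*(-1/84168) = 1/4676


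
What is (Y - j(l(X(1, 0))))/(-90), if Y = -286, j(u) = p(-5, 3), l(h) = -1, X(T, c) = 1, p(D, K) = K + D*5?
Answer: 44/15 ≈ 2.9333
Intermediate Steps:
p(D, K) = K + 5*D
j(u) = -22 (j(u) = 3 + 5*(-5) = 3 - 25 = -22)
(Y - j(l(X(1, 0))))/(-90) = (-286 - 1*(-22))/(-90) = (-286 + 22)*(-1/90) = -264*(-1/90) = 44/15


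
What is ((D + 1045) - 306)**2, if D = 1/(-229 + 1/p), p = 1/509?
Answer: 42816300241/78400 ≈ 5.4613e+5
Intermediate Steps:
p = 1/509 ≈ 0.0019646
D = 1/280 (D = 1/(-229 + 1/(1/509)) = 1/(-229 + 509) = 1/280 ≈ 0.0035714)
((D + 1045) - 306)**2 = ((1/280 + 1045) - 306)**2 = (292601/280 - 306)**2 = (206921/280)**2 = 42816300241/78400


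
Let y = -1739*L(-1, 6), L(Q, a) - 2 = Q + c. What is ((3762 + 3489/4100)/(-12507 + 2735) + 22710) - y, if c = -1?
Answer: 909865264311/40065200 ≈ 22710.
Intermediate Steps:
L(Q, a) = 1 + Q (L(Q, a) = 2 + (Q - 1) = 2 + (-1 + Q) = 1 + Q)
y = 0 (y = -1739*(1 - 1) = -1739*0 = 0)
((3762 + 3489/4100)/(-12507 + 2735) + 22710) - y = ((3762 + 3489/4100)/(-12507 + 2735) + 22710) - 1*0 = ((3762 + 3489*(1/4100))/(-9772) + 22710) + 0 = ((3762 + 3489/4100)*(-1/9772) + 22710) + 0 = ((15427689/4100)*(-1/9772) + 22710) + 0 = (-15427689/40065200 + 22710) + 0 = 909865264311/40065200 + 0 = 909865264311/40065200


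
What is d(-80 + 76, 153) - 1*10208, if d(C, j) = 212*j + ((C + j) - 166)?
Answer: 22211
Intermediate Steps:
d(C, j) = -166 + C + 213*j (d(C, j) = 212*j + (-166 + C + j) = -166 + C + 213*j)
d(-80 + 76, 153) - 1*10208 = (-166 + (-80 + 76) + 213*153) - 1*10208 = (-166 - 4 + 32589) - 10208 = 32419 - 10208 = 22211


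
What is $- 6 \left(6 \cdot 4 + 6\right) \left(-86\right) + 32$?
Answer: $15512$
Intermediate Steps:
$- 6 \left(6 \cdot 4 + 6\right) \left(-86\right) + 32 = - 6 \left(24 + 6\right) \left(-86\right) + 32 = \left(-6\right) 30 \left(-86\right) + 32 = \left(-180\right) \left(-86\right) + 32 = 15480 + 32 = 15512$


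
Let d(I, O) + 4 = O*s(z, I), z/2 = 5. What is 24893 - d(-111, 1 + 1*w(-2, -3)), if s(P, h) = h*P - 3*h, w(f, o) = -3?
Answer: 23343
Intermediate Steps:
z = 10 (z = 2*5 = 10)
s(P, h) = -3*h + P*h (s(P, h) = P*h - 3*h = -3*h + P*h)
d(I, O) = -4 + 7*I*O (d(I, O) = -4 + O*(I*(-3 + 10)) = -4 + O*(I*7) = -4 + O*(7*I) = -4 + 7*I*O)
24893 - d(-111, 1 + 1*w(-2, -3)) = 24893 - (-4 + 7*(-111)*(1 + 1*(-3))) = 24893 - (-4 + 7*(-111)*(1 - 3)) = 24893 - (-4 + 7*(-111)*(-2)) = 24893 - (-4 + 1554) = 24893 - 1*1550 = 24893 - 1550 = 23343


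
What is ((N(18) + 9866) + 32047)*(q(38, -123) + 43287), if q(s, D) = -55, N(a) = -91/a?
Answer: 16305878288/9 ≈ 1.8118e+9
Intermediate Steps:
((N(18) + 9866) + 32047)*(q(38, -123) + 43287) = ((-91/18 + 9866) + 32047)*(-55 + 43287) = ((-91*1/18 + 9866) + 32047)*43232 = ((-91/18 + 9866) + 32047)*43232 = (177497/18 + 32047)*43232 = (754343/18)*43232 = 16305878288/9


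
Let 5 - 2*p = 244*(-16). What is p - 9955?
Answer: -16001/2 ≈ -8000.5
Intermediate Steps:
p = 3909/2 (p = 5/2 - 122*(-16) = 5/2 - ½*(-3904) = 5/2 + 1952 = 3909/2 ≈ 1954.5)
p - 9955 = 3909/2 - 9955 = -16001/2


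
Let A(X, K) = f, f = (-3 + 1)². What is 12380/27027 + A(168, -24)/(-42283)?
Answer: 523355432/1142782641 ≈ 0.45797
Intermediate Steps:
f = 4 (f = (-2)² = 4)
A(X, K) = 4
12380/27027 + A(168, -24)/(-42283) = 12380/27027 + 4/(-42283) = 12380*(1/27027) + 4*(-1/42283) = 12380/27027 - 4/42283 = 523355432/1142782641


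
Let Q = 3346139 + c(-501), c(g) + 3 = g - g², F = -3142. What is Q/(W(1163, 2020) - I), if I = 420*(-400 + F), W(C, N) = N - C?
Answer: 3094634/1488497 ≈ 2.0790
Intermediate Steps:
c(g) = -3 + g - g² (c(g) = -3 + (g - g²) = -3 + g - g²)
I = -1487640 (I = 420*(-400 - 3142) = 420*(-3542) = -1487640)
Q = 3094634 (Q = 3346139 + (-3 - 501 - 1*(-501)²) = 3346139 + (-3 - 501 - 1*251001) = 3346139 + (-3 - 501 - 251001) = 3346139 - 251505 = 3094634)
Q/(W(1163, 2020) - I) = 3094634/((2020 - 1*1163) - 1*(-1487640)) = 3094634/((2020 - 1163) + 1487640) = 3094634/(857 + 1487640) = 3094634/1488497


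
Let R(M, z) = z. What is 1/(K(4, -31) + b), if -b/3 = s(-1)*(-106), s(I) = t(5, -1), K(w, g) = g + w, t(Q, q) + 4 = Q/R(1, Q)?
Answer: -1/981 ≈ -0.0010194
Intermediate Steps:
t(Q, q) = -3 (t(Q, q) = -4 + Q/Q = -4 + 1 = -3)
s(I) = -3
b = -954 (b = -(-9)*(-106) = -3*318 = -954)
1/(K(4, -31) + b) = 1/((-31 + 4) - 954) = 1/(-27 - 954) = 1/(-981) = -1/981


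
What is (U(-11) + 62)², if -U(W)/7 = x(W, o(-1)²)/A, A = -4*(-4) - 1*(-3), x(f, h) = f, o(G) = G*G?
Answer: 1575025/361 ≈ 4363.0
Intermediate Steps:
o(G) = G²
A = 19 (A = 16 + 3 = 19)
U(W) = -7*W/19
(U(-11) + 62)² = (-7/19*(-11) + 62)² = (77/19 + 62)² = (1255/19)² = 1575025/361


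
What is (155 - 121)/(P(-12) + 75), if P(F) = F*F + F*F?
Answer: 34/363 ≈ 0.093664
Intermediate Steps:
P(F) = 2*F² (P(F) = F² + F² = 2*F²)
(155 - 121)/(P(-12) + 75) = (155 - 121)/(2*(-12)² + 75) = 34/(2*144 + 75) = 34/(288 + 75) = 34/363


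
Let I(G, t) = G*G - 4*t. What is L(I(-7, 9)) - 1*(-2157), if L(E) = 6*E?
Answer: 2235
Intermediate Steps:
I(G, t) = G² - 4*t
L(I(-7, 9)) - 1*(-2157) = 6*((-7)² - 4*9) - 1*(-2157) = 6*(49 - 36) + 2157 = 6*13 + 2157 = 78 + 2157 = 2235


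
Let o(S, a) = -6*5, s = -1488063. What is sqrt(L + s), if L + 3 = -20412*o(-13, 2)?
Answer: I*sqrt(875706) ≈ 935.79*I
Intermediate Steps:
o(S, a) = -30
L = 612357 (L = -3 - 20412*(-30) = -3 + 612360 = 612357)
sqrt(L + s) = sqrt(612357 - 1488063) = sqrt(-875706) = I*sqrt(875706)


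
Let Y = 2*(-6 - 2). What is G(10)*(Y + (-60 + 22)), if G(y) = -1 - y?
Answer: 594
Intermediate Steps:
Y = -16 (Y = 2*(-8) = -16)
G(10)*(Y + (-60 + 22)) = (-1 - 1*10)*(-16 + (-60 + 22)) = (-1 - 10)*(-16 - 38) = -11*(-54) = 594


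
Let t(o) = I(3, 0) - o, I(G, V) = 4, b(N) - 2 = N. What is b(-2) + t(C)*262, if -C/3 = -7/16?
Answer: 5633/8 ≈ 704.13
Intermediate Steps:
C = 21/16 (C = -(-21)/16 = -3*(-7/16) = 21/16 ≈ 1.3125)
b(N) = 2 + N
t(o) = 4 - o
b(-2) + t(C)*262 = (2 - 2) + (4 - 1*21/16)*262 = 0 + (4 - 21/16)*262 = 0 + (43/16)*262 = 0 + 5633/8 = 5633/8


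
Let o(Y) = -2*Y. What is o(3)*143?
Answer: -858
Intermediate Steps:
o(3)*143 = -2*3*143 = -6*143 = -858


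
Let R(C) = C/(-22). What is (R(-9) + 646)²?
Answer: 202236841/484 ≈ 4.1784e+5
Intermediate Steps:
R(C) = -C/22 (R(C) = C*(-1/22) = -C/22)
(R(-9) + 646)² = (-1/22*(-9) + 646)² = (9/22 + 646)² = (14221/22)² = 202236841/484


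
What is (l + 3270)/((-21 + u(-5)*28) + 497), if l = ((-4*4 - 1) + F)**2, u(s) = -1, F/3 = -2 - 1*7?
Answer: 2603/224 ≈ 11.621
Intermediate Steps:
F = -27 (F = 3*(-2 - 1*7) = 3*(-2 - 7) = 3*(-9) = -27)
l = 1936 (l = ((-4*4 - 1) - 27)**2 = ((-16 - 1) - 27)**2 = (-17 - 27)**2 = (-44)**2 = 1936)
(l + 3270)/((-21 + u(-5)*28) + 497) = (1936 + 3270)/((-21 - 1*28) + 497) = 5206/((-21 - 28) + 497) = 5206/(-49 + 497) = 5206/448 = 5206*(1/448) = 2603/224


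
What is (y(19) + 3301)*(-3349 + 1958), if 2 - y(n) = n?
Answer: -4568044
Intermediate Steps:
y(n) = 2 - n
(y(19) + 3301)*(-3349 + 1958) = ((2 - 1*19) + 3301)*(-3349 + 1958) = ((2 - 19) + 3301)*(-1391) = (-17 + 3301)*(-1391) = 3284*(-1391) = -4568044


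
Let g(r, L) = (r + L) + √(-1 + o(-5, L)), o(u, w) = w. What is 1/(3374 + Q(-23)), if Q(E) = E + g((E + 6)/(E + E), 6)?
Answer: 7104194/23851394141 - 2116*√5/23851394141 ≈ 0.00029765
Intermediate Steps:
g(r, L) = L + r + √(-1 + L) (g(r, L) = (r + L) + √(-1 + L) = (L + r) + √(-1 + L) = L + r + √(-1 + L))
Q(E) = 6 + E + √5 + (6 + E)/(2*E) (Q(E) = E + (6 + (E + 6)/(E + E) + √(-1 + 6)) = E + (6 + (6 + E)/((2*E)) + √5) = E + (6 + (6 + E)*(1/(2*E)) + √5) = E + (6 + (6 + E)/(2*E) + √5) = E + (6 + √5 + (6 + E)/(2*E)) = 6 + E + √5 + (6 + E)/(2*E))
1/(3374 + Q(-23)) = 1/(3374 + (13/2 - 23 + √5 + 3/(-23))) = 1/(3374 + (13/2 - 23 + √5 + 3*(-1/23))) = 1/(3374 + (13/2 - 23 + √5 - 3/23)) = 1/(3374 + (-765/46 + √5)) = 1/(154439/46 + √5)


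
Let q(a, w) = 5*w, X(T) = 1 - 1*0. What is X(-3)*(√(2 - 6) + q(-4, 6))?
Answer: 30 + 2*I ≈ 30.0 + 2.0*I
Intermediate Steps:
X(T) = 1 (X(T) = 1 + 0 = 1)
X(-3)*(√(2 - 6) + q(-4, 6)) = 1*(√(2 - 6) + 5*6) = 1*(√(-4) + 30) = 1*(2*I + 30) = 1*(30 + 2*I) = 30 + 2*I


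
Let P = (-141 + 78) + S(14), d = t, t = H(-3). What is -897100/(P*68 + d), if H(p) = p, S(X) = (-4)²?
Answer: 897100/3199 ≈ 280.43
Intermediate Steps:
S(X) = 16
t = -3
d = -3
P = -47 (P = (-141 + 78) + 16 = -63 + 16 = -47)
-897100/(P*68 + d) = -897100/(-47*68 - 3) = -897100/(-3196 - 3) = -897100/(-3199) = -897100*(-1/3199) = 897100/3199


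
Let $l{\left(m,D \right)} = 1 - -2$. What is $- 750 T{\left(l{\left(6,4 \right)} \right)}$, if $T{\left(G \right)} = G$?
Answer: $-2250$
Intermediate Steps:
$l{\left(m,D \right)} = 3$ ($l{\left(m,D \right)} = 1 + 2 = 3$)
$- 750 T{\left(l{\left(6,4 \right)} \right)} = \left(-750\right) 3 = -2250$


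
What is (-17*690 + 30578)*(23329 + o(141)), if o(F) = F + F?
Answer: 445020128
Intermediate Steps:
o(F) = 2*F
(-17*690 + 30578)*(23329 + o(141)) = (-17*690 + 30578)*(23329 + 2*141) = (-11730 + 30578)*(23329 + 282) = 18848*23611 = 445020128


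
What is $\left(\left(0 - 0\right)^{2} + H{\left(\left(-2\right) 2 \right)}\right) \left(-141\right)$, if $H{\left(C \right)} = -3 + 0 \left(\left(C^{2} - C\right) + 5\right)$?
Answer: $423$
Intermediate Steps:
$H{\left(C \right)} = -3$ ($H{\left(C \right)} = -3 + 0 \left(5 + C^{2} - C\right) = -3 + 0 = -3$)
$\left(\left(0 - 0\right)^{2} + H{\left(\left(-2\right) 2 \right)}\right) \left(-141\right) = \left(\left(0 - 0\right)^{2} - 3\right) \left(-141\right) = \left(\left(0 + \left(-5 + 5\right)\right)^{2} - 3\right) \left(-141\right) = \left(\left(0 + 0\right)^{2} - 3\right) \left(-141\right) = \left(0^{2} - 3\right) \left(-141\right) = \left(0 - 3\right) \left(-141\right) = \left(-3\right) \left(-141\right) = 423$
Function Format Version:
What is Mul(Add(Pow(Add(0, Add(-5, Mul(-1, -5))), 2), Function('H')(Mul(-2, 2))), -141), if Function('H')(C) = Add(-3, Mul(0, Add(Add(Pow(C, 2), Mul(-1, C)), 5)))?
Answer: 423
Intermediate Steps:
Function('H')(C) = -3 (Function('H')(C) = Add(-3, Mul(0, Add(5, Pow(C, 2), Mul(-1, C)))) = Add(-3, 0) = -3)
Mul(Add(Pow(Add(0, Add(-5, Mul(-1, -5))), 2), Function('H')(Mul(-2, 2))), -141) = Mul(Add(Pow(Add(0, Add(-5, Mul(-1, -5))), 2), -3), -141) = Mul(Add(Pow(Add(0, Add(-5, 5)), 2), -3), -141) = Mul(Add(Pow(Add(0, 0), 2), -3), -141) = Mul(Add(Pow(0, 2), -3), -141) = Mul(Add(0, -3), -141) = Mul(-3, -141) = 423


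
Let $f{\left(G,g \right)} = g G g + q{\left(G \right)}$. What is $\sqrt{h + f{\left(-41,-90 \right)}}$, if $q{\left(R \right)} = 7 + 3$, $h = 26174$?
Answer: $2 i \sqrt{76479} \approx 553.1 i$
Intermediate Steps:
$q{\left(R \right)} = 10$
$f{\left(G,g \right)} = 10 + G g^{2}$ ($f{\left(G,g \right)} = g G g + 10 = G g g + 10 = G g^{2} + 10 = 10 + G g^{2}$)
$\sqrt{h + f{\left(-41,-90 \right)}} = \sqrt{26174 + \left(10 - 41 \left(-90\right)^{2}\right)} = \sqrt{26174 + \left(10 - 332100\right)} = \sqrt{26174 - 332090} = \sqrt{-305916} = 2 i \sqrt{76479}$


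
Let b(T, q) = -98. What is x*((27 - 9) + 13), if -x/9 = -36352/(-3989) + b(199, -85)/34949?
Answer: -354350960154/139411561 ≈ -2541.8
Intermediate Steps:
x = -11430676134/139411561 (x = -9*(-36352/(-3989) - 98/34949) = -9*(-36352*(-1/3989) - 98*1/34949) = -9*(36352/3989 - 98/34949) = -9*1270075126/139411561 = -11430676134/139411561 ≈ -81.992)
x*((27 - 9) + 13) = -11430676134*((27 - 9) + 13)/139411561 = -11430676134*(18 + 13)/139411561 = -11430676134/139411561*31 = -354350960154/139411561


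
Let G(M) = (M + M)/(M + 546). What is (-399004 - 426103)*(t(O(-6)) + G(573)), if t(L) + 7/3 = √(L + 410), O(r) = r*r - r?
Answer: 1208781755/1119 - 1650214*√113 ≈ -1.6462e+7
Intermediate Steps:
O(r) = r² - r
t(L) = -7/3 + √(410 + L) (t(L) = -7/3 + √(L + 410) = -7/3 + √(410 + L))
G(M) = 2*M/(546 + M) (G(M) = (2*M)/(546 + M) = 2*M/(546 + M))
(-399004 - 426103)*(t(O(-6)) + G(573)) = (-399004 - 426103)*((-7/3 + √(410 - 6*(-1 - 6))) + 2*573/(546 + 573)) = -825107*((-7/3 + √(410 - 6*(-7))) + 2*573/1119) = -825107*((-7/3 + √(410 + 42)) + 2*573*(1/1119)) = -825107*((-7/3 + √452) + 382/373) = -825107*((-7/3 + 2*√113) + 382/373) = -825107*(-1465/1119 + 2*√113) = 1208781755/1119 - 1650214*√113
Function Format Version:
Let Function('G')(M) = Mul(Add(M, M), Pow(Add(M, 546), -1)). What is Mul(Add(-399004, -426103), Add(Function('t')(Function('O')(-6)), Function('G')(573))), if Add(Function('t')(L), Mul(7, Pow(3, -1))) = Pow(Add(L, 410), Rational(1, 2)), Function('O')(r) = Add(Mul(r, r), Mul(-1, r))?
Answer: Add(Rational(1208781755, 1119), Mul(-1650214, Pow(113, Rational(1, 2)))) ≈ -1.6462e+7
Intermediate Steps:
Function('O')(r) = Add(Pow(r, 2), Mul(-1, r))
Function('t')(L) = Add(Rational(-7, 3), Pow(Add(410, L), Rational(1, 2))) (Function('t')(L) = Add(Rational(-7, 3), Pow(Add(L, 410), Rational(1, 2))) = Add(Rational(-7, 3), Pow(Add(410, L), Rational(1, 2))))
Function('G')(M) = Mul(2, M, Pow(Add(546, M), -1)) (Function('G')(M) = Mul(Mul(2, M), Pow(Add(546, M), -1)) = Mul(2, M, Pow(Add(546, M), -1)))
Mul(Add(-399004, -426103), Add(Function('t')(Function('O')(-6)), Function('G')(573))) = Mul(Add(-399004, -426103), Add(Add(Rational(-7, 3), Pow(Add(410, Mul(-6, Add(-1, -6))), Rational(1, 2))), Mul(2, 573, Pow(Add(546, 573), -1)))) = Mul(-825107, Add(Add(Rational(-7, 3), Pow(Add(410, Mul(-6, -7)), Rational(1, 2))), Mul(2, 573, Pow(1119, -1)))) = Mul(-825107, Add(Add(Rational(-7, 3), Pow(Add(410, 42), Rational(1, 2))), Mul(2, 573, Rational(1, 1119)))) = Mul(-825107, Add(Add(Rational(-7, 3), Pow(452, Rational(1, 2))), Rational(382, 373))) = Mul(-825107, Add(Add(Rational(-7, 3), Mul(2, Pow(113, Rational(1, 2)))), Rational(382, 373))) = Mul(-825107, Add(Rational(-1465, 1119), Mul(2, Pow(113, Rational(1, 2))))) = Add(Rational(1208781755, 1119), Mul(-1650214, Pow(113, Rational(1, 2))))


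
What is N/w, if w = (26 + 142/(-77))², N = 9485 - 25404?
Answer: -94383751/3459600 ≈ -27.282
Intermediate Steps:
N = -15919
w = 3459600/5929 (w = (26 + 142*(-1/77))² = (26 - 142/77)² = (1860/77)² = 3459600/5929 ≈ 583.50)
N/w = -15919/3459600/5929 = -15919*5929/3459600 = -94383751/3459600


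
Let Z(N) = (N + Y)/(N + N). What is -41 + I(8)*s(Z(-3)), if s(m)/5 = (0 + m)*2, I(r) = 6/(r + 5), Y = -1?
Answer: -493/13 ≈ -37.923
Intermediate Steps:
I(r) = 6/(5 + r)
Z(N) = (-1 + N)/(2*N) (Z(N) = (N - 1)/(N + N) = (-1 + N)/((2*N)) = (-1 + N)*(1/(2*N)) = (-1 + N)/(2*N))
s(m) = 10*m (s(m) = 5*((0 + m)*2) = 5*(m*2) = 5*(2*m) = 10*m)
-41 + I(8)*s(Z(-3)) = -41 + (6/(5 + 8))*(10*((½)*(-1 - 3)/(-3))) = -41 + (6/13)*(10*((½)*(-⅓)*(-4))) = -41 + (6*(1/13))*(10*(⅔)) = -41 + (6/13)*(20/3) = -41 + 40/13 = -493/13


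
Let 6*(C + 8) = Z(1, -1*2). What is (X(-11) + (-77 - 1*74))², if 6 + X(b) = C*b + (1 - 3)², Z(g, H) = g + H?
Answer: 143641/36 ≈ 3990.0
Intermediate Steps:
Z(g, H) = H + g
C = -49/6 (C = -8 + (-1*2 + 1)/6 = -8 + (-2 + 1)/6 = -8 + (⅙)*(-1) = -8 - ⅙ = -49/6 ≈ -8.1667)
X(b) = -2 - 49*b/6 (X(b) = -6 + (-49*b/6 + (1 - 3)²) = -6 + (-49*b/6 + (-2)²) = -6 + (-49*b/6 + 4) = -6 + (4 - 49*b/6) = -2 - 49*b/6)
(X(-11) + (-77 - 1*74))² = ((-2 - 49/6*(-11)) + (-77 - 1*74))² = ((-2 + 539/6) + (-77 - 74))² = (527/6 - 151)² = (-379/6)² = 143641/36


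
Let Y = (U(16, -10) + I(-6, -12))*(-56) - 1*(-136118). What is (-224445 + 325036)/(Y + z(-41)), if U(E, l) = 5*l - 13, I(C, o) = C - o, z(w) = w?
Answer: 100591/139269 ≈ 0.72228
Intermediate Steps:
U(E, l) = -13 + 5*l
Y = 139310 (Y = ((-13 + 5*(-10)) + (-6 - 1*(-12)))*(-56) - 1*(-136118) = ((-13 - 50) + (-6 + 12))*(-56) + 136118 = (-63 + 6)*(-56) + 136118 = -57*(-56) + 136118 = 3192 + 136118 = 139310)
(-224445 + 325036)/(Y + z(-41)) = (-224445 + 325036)/(139310 - 41) = 100591/139269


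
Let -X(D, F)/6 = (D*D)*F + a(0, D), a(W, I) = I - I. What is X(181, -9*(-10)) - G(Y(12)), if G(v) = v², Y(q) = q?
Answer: -17691084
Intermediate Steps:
a(W, I) = 0
X(D, F) = -6*F*D² (X(D, F) = -6*((D*D)*F + 0) = -6*(D²*F + 0) = -6*(F*D² + 0) = -6*F*D²)
X(181, -9*(-10)) - G(Y(12)) = -6*(-9*(-10))*181² - 1*12² = -6*90*32761 - 1*144 = -17690940 - 144 = -17691084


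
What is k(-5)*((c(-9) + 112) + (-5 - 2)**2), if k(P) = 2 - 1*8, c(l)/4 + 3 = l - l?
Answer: -894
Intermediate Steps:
c(l) = -12 (c(l) = -12 + 4*(l - l) = -12 + 4*0 = -12 + 0 = -12)
k(P) = -6 (k(P) = 2 - 8 = -6)
k(-5)*((c(-9) + 112) + (-5 - 2)**2) = -6*((-12 + 112) + (-5 - 2)**2) = -6*(100 + (-7)**2) = -6*(100 + 49) = -6*149 = -894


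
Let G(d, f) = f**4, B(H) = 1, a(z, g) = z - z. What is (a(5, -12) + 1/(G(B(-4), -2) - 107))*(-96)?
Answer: 96/91 ≈ 1.0549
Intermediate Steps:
a(z, g) = 0
(a(5, -12) + 1/(G(B(-4), -2) - 107))*(-96) = (0 + 1/((-2)**4 - 107))*(-96) = (0 + 1/(16 - 107))*(-96) = (0 + 1/(-91))*(-96) = (0 - 1/91)*(-96) = -1/91*(-96) = 96/91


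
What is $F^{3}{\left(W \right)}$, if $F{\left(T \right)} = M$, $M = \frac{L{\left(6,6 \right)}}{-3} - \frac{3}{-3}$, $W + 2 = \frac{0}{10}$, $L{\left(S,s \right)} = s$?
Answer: $-1$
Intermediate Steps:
$W = -2$ ($W = -2 + \frac{0}{10} = -2 + 0 \cdot \frac{1}{10} = -2 + 0 = -2$)
$M = -1$ ($M = \frac{6}{-3} - \frac{3}{-3} = 6 \left(- \frac{1}{3}\right) - -1 = -2 + 1 = -1$)
$F{\left(T \right)} = -1$
$F^{3}{\left(W \right)} = \left(-1\right)^{3} = -1$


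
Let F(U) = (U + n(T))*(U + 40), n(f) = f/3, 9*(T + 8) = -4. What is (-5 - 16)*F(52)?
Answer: -855232/9 ≈ -95026.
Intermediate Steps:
T = -76/9 (T = -8 + (1/9)*(-4) = -8 - 4/9 = -76/9 ≈ -8.4444)
n(f) = f/3 (n(f) = f*(1/3) = f/3)
F(U) = (40 + U)*(-76/27 + U) (F(U) = (U + (1/3)*(-76/9))*(U + 40) = (U - 76/27)*(40 + U) = (-76/27 + U)*(40 + U) = (40 + U)*(-76/27 + U))
(-5 - 16)*F(52) = (-5 - 16)*(-3040/27 + 52**2 + (1004/27)*52) = -21*(-3040/27 + 2704 + 52208/27) = -21*122176/27 = -855232/9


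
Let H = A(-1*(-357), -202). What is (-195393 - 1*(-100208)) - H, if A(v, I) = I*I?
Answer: -135989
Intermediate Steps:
A(v, I) = I²
H = 40804 (H = (-202)² = 40804)
(-195393 - 1*(-100208)) - H = (-195393 - 1*(-100208)) - 1*40804 = (-195393 + 100208) - 40804 = -95185 - 40804 = -135989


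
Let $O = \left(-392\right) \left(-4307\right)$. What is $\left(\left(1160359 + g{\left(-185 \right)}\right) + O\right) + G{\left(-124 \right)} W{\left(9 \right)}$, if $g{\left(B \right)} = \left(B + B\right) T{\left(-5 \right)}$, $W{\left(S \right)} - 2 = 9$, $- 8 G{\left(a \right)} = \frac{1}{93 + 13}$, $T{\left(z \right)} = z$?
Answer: $\frac{2417268933}{848} \approx 2.8506 \cdot 10^{6}$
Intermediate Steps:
$G{\left(a \right)} = - \frac{1}{848}$ ($G{\left(a \right)} = - \frac{1}{8 \left(93 + 13\right)} = - \frac{1}{8 \cdot 106} = \left(- \frac{1}{8}\right) \frac{1}{106} = - \frac{1}{848}$)
$W{\left(S \right)} = 11$ ($W{\left(S \right)} = 2 + 9 = 11$)
$g{\left(B \right)} = - 10 B$ ($g{\left(B \right)} = \left(B + B\right) \left(-5\right) = 2 B \left(-5\right) = - 10 B$)
$O = 1688344$
$\left(\left(1160359 + g{\left(-185 \right)}\right) + O\right) + G{\left(-124 \right)} W{\left(9 \right)} = \left(\left(1160359 - -1850\right) + 1688344\right) - \frac{11}{848} = \left(\left(1160359 + 1850\right) + 1688344\right) - \frac{11}{848} = \left(1162209 + 1688344\right) - \frac{11}{848} = 2850553 - \frac{11}{848} = \frac{2417268933}{848}$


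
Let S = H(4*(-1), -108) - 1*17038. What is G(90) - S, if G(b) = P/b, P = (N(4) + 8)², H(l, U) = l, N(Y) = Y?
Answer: 85218/5 ≈ 17044.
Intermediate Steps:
S = -17042 (S = 4*(-1) - 1*17038 = -4 - 17038 = -17042)
P = 144 (P = (4 + 8)² = 12² = 144)
G(b) = 144/b
G(90) - S = 144/90 - 1*(-17042) = 144*(1/90) + 17042 = 8/5 + 17042 = 85218/5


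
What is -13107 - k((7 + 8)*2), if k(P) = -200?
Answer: -12907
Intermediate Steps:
-13107 - k((7 + 8)*2) = -13107 - 1*(-200) = -13107 + 200 = -12907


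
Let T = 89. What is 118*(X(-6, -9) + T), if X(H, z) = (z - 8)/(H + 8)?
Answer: 9499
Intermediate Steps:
X(H, z) = (-8 + z)/(8 + H)
118*(X(-6, -9) + T) = 118*((-8 - 9)/(8 - 6) + 89) = 118*(-17/2 + 89) = 118*(161/2) = 9499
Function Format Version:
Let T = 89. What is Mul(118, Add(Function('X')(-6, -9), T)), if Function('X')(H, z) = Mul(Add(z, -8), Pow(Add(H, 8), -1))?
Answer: 9499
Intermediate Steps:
Function('X')(H, z) = Mul(Pow(Add(8, H), -1), Add(-8, z)) (Function('X')(H, z) = Mul(Add(-8, z), Pow(Add(8, H), -1)) = Mul(Pow(Add(8, H), -1), Add(-8, z)))
Mul(118, Add(Function('X')(-6, -9), T)) = Mul(118, Add(Mul(Pow(Add(8, -6), -1), Add(-8, -9)), 89)) = Mul(118, Add(Mul(Pow(2, -1), -17), 89)) = Mul(118, Add(Mul(Rational(1, 2), -17), 89)) = Mul(118, Add(Rational(-17, 2), 89)) = Mul(118, Rational(161, 2)) = 9499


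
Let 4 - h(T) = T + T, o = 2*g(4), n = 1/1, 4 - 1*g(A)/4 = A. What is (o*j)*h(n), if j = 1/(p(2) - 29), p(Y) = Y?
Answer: 0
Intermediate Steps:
g(A) = 16 - 4*A
n = 1
o = 0 (o = 2*(16 - 4*4) = 2*(16 - 16) = 2*0 = 0)
h(T) = 4 - 2*T (h(T) = 4 - (T + T) = 4 - 2*T)
j = -1/27 (j = 1/(2 - 29) = 1/(-27) = -1/27 ≈ -0.037037)
(o*j)*h(n) = (0*(-1/27))*(4 - 2*1) = 0*(4 - 2) = 0*2 = 0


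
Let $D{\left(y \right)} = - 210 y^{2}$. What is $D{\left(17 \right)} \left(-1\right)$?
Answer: $60690$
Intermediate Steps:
$D{\left(17 \right)} \left(-1\right) = - 210 \cdot 17^{2} \left(-1\right) = \left(-210\right) 289 \left(-1\right) = \left(-60690\right) \left(-1\right) = 60690$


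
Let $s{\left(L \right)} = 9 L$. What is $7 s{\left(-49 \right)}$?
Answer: $-3087$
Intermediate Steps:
$7 s{\left(-49 \right)} = 7 \cdot 9 \left(-49\right) = 7 \left(-441\right) = -3087$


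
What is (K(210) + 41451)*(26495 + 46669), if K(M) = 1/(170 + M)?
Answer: 288108509871/95 ≈ 3.0327e+9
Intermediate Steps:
(K(210) + 41451)*(26495 + 46669) = (1/(170 + 210) + 41451)*(26495 + 46669) = (1/380 + 41451)*73164 = (15751381/380)*73164 = 288108509871/95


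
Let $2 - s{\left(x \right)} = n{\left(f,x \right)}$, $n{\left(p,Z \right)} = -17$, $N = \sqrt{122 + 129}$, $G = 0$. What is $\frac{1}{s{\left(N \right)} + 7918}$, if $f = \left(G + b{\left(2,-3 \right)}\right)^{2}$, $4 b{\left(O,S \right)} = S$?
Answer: $\frac{1}{7937} \approx 0.00012599$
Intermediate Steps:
$b{\left(O,S \right)} = \frac{S}{4}$
$N = \sqrt{251} \approx 15.843$
$f = \frac{9}{16}$ ($f = \left(0 + \frac{1}{4} \left(-3\right)\right)^{2} = \left(0 - \frac{3}{4}\right)^{2} = \left(- \frac{3}{4}\right)^{2} = \frac{9}{16} \approx 0.5625$)
$s{\left(x \right)} = 19$ ($s{\left(x \right)} = 2 - -17 = 2 + 17 = 19$)
$\frac{1}{s{\left(N \right)} + 7918} = \frac{1}{19 + 7918} = \frac{1}{7937}$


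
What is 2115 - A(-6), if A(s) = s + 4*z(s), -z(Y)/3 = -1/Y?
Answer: 2123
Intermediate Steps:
z(Y) = 3/Y (z(Y) = -(-3)/Y = 3/Y)
A(s) = s + 12/s (A(s) = s + 4*(3/s) = s + 12/s)
2115 - A(-6) = 2115 - (-6 + 12/(-6)) = 2115 - (-6 + 12*(-1/6)) = 2115 - (-6 - 2) = 2115 - 1*(-8) = 2115 + 8 = 2123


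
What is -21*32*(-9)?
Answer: 6048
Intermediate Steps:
-21*32*(-9) = -672*(-9) = 6048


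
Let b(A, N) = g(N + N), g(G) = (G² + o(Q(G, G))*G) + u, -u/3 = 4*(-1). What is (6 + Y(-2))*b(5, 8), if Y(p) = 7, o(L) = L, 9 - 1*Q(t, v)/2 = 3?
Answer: 5980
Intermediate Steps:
Q(t, v) = 12 (Q(t, v) = 18 - 2*3 = 18 - 6 = 12)
u = 12 (u = -12*(-1) = -3*(-4) = 12)
g(G) = 12 + G² + 12*G (g(G) = (G² + 12*G) + 12 = 12 + G² + 12*G)
b(A, N) = 12 + 4*N² + 24*N (b(A, N) = 12 + (N + N)² + 12*(N + N) = 12 + (2*N)² + 12*(2*N) = 12 + 4*N² + 24*N)
(6 + Y(-2))*b(5, 8) = (6 + 7)*(12 + 4*8² + 24*8) = 13*(12 + 4*64 + 192) = 13*(12 + 256 + 192) = 13*460 = 5980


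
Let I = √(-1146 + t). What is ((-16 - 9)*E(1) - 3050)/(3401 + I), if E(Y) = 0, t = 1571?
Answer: -5186525/5783188 + 7625*√17/5783188 ≈ -0.89139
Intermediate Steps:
I = 5*√17 (I = √(-1146 + 1571) = √425 = 5*√17 ≈ 20.616)
((-16 - 9)*E(1) - 3050)/(3401 + I) = ((-16 - 9)*0 - 3050)/(3401 + 5*√17) = (-25*0 - 3050)/(3401 + 5*√17) = (0 - 3050)/(3401 + 5*√17) = -3050/(3401 + 5*√17)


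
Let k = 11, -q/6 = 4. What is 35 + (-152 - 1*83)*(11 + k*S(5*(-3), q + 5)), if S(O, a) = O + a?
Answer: 85340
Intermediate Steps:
q = -24 (q = -6*4 = -24)
35 + (-152 - 1*83)*(11 + k*S(5*(-3), q + 5)) = 35 + (-152 - 1*83)*(11 + 11*(5*(-3) + (-24 + 5))) = 35 + (-152 - 83)*(11 + 11*(-15 - 19)) = 35 - 235*(11 + 11*(-34)) = 35 - 235*(11 - 374) = 35 - 235*(-363) = 35 + 85305 = 85340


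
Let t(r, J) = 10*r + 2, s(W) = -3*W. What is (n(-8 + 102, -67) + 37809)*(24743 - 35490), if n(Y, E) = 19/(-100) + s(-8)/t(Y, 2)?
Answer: -6379405411599/15700 ≈ -4.0633e+8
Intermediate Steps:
t(r, J) = 2 + 10*r
n(Y, E) = -19/100 + 24/(2 + 10*Y) (n(Y, E) = 19/(-100) + (-3*(-8))/(2 + 10*Y) = 19*(-1/100) + 24/(2 + 10*Y) = -19/100 + 24/(2 + 10*Y))
(n(-8 + 102, -67) + 37809)*(24743 - 35490) = ((1181 - 95*(-8 + 102))/(100*(1 + 5*(-8 + 102))) + 37809)*(24743 - 35490) = ((1181 - 95*94)/(100*(1 + 5*94)) + 37809)*(-10747) = ((1181 - 8930)/(100*(1 + 470)) + 37809)*(-10747) = ((1/100)*(-7749)/471 + 37809)*(-10747) = ((1/100)*(1/471)*(-7749) + 37809)*(-10747) = (-2583/15700 + 37809)*(-10747) = (593598717/15700)*(-10747) = -6379405411599/15700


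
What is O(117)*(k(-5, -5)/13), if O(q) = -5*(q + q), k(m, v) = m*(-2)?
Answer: -900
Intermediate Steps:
k(m, v) = -2*m
O(q) = -10*q
O(117)*(k(-5, -5)/13) = (-10*117)*(-2*(-5)/13) = -11700/13 = -1170*10/13 = -900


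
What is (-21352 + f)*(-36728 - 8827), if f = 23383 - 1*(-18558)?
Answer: -937931895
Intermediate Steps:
f = 41941 (f = 23383 + 18558 = 41941)
(-21352 + f)*(-36728 - 8827) = (-21352 + 41941)*(-36728 - 8827) = 20589*(-45555) = -937931895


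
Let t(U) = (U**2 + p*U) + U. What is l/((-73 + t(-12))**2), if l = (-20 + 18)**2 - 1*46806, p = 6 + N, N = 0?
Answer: -46802/169 ≈ -276.94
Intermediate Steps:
p = 6 (p = 6 + 0 = 6)
t(U) = U**2 + 7*U (t(U) = (U**2 + 6*U) + U = U**2 + 7*U)
l = -46802 (l = (-2)**2 - 46806 = 4 - 46806 = -46802)
l/((-73 + t(-12))**2) = -46802/(-73 - 12*(7 - 12))**2 = -46802/(-73 - 12*(-5))**2 = -46802/(-73 + 60)**2 = -46802/((-13)**2) = -46802/169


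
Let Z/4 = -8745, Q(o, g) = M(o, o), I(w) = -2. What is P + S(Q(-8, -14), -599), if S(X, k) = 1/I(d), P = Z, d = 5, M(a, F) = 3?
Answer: -69961/2 ≈ -34981.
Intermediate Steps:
Q(o, g) = 3
Z = -34980 (Z = 4*(-8745) = -34980)
P = -34980
S(X, k) = -½ (S(X, k) = 1/(-2) = -½)
P + S(Q(-8, -14), -599) = -34980 - ½ = -69961/2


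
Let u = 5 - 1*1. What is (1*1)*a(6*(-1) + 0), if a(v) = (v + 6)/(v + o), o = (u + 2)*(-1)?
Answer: 0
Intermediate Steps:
u = 4 (u = 5 - 1 = 4)
o = -6 (o = (4 + 2)*(-1) = 6*(-1) = -6)
a(v) = (6 + v)/(-6 + v) (a(v) = (v + 6)/(v - 6) = (6 + v)/(-6 + v))
(1*1)*a(6*(-1) + 0) = (1*1)*((6 + (6*(-1) + 0))/(-6 + (6*(-1) + 0))) = 1*((6 + (-6 + 0))/(-6 + (-6 + 0))) = 1*((6 - 6)/(-6 - 6)) = 1*(0/(-12)) = 1*(-1/12*0) = 1*0 = 0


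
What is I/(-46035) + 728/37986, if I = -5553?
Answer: 116073/830335 ≈ 0.13979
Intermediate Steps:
I/(-46035) + 728/37986 = -5553/(-46035) + 728/37986 = -5553*(-1/46035) + 728*(1/37986) = 617/5115 + 28/1461 = 116073/830335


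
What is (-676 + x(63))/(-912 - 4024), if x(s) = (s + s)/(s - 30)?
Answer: 3697/27148 ≈ 0.13618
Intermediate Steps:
x(s) = 2*s/(-30 + s) (x(s) = (2*s)/(-30 + s) = 2*s/(-30 + s))
(-676 + x(63))/(-912 - 4024) = (-676 + 2*63/(-30 + 63))/(-912 - 4024) = (-676 + 2*63/33)/(-4936) = (-676 + 2*63*(1/33))*(-1/4936) = (-676 + 42/11)*(-1/4936) = -7394/11*(-1/4936) = 3697/27148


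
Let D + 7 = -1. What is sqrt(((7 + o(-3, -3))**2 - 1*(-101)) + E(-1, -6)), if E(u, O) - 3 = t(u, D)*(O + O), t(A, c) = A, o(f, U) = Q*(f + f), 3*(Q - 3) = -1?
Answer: sqrt(197) ≈ 14.036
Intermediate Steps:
D = -8 (D = -7 - 1 = -8)
Q = 8/3 (Q = 3 + (1/3)*(-1) = 3 - 1/3 = 8/3 ≈ 2.6667)
o(f, U) = 16*f/3 (o(f, U) = 8*(f + f)/3 = 8*(2*f)/3 = 16*f/3)
E(u, O) = 3 + 2*O*u (E(u, O) = 3 + u*(O + O) = 3 + u*(2*O) = 3 + 2*O*u)
sqrt(((7 + o(-3, -3))**2 - 1*(-101)) + E(-1, -6)) = sqrt(((7 + (16/3)*(-3))**2 - 1*(-101)) + (3 + 2*(-6)*(-1))) = sqrt(((7 - 16)**2 + 101) + (3 + 12)) = sqrt(((-9)**2 + 101) + 15) = sqrt((81 + 101) + 15) = sqrt(182 + 15) = sqrt(197)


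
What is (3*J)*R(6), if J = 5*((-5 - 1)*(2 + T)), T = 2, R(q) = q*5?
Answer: -10800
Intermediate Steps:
R(q) = 5*q
J = -120 (J = 5*((-5 - 1)*(2 + 2)) = 5*(-6*4) = 5*(-24) = -120)
(3*J)*R(6) = (3*(-120))*(5*6) = -360*30 = -10800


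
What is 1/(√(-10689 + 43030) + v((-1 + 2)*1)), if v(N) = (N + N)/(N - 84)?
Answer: 166/222797145 + 6889*√32341/222797145 ≈ 0.0055614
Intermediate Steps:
v(N) = 2*N/(-84 + N) (v(N) = (2*N)/(-84 + N) = 2*N/(-84 + N))
1/(√(-10689 + 43030) + v((-1 + 2)*1)) = 1/(√(-10689 + 43030) + 2*((-1 + 2)*1)/(-84 + (-1 + 2)*1)) = 1/(√32341 + 2*(1*1)/(-84 + 1*1)) = 1/(√32341 + 2*1/(-84 + 1)) = 1/(√32341 + 2*1/(-83)) = 1/(√32341 + 2*1*(-1/83)) = 1/(√32341 - 2/83) = 1/(-2/83 + √32341)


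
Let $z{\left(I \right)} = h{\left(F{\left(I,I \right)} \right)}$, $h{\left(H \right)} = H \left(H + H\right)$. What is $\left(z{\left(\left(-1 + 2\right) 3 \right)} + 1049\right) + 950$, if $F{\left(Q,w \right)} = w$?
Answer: $2017$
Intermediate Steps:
$h{\left(H \right)} = 2 H^{2}$ ($h{\left(H \right)} = H 2 H = 2 H^{2}$)
$z{\left(I \right)} = 2 I^{2}$
$\left(z{\left(\left(-1 + 2\right) 3 \right)} + 1049\right) + 950 = \left(2 \left(\left(-1 + 2\right) 3\right)^{2} + 1049\right) + 950 = \left(2 \left(1 \cdot 3\right)^{2} + 1049\right) + 950 = \left(2 \cdot 3^{2} + 1049\right) + 950 = \left(2 \cdot 9 + 1049\right) + 950 = \left(18 + 1049\right) + 950 = 1067 + 950 = 2017$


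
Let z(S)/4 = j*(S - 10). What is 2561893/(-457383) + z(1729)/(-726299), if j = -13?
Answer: -1819815772403/332196815517 ≈ -5.4781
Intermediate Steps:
z(S) = 520 - 52*S (z(S) = 4*(-13*(S - 10)) = 4*(-13*(-10 + S)) = 4*(130 - 13*S) = 520 - 52*S)
2561893/(-457383) + z(1729)/(-726299) = 2561893/(-457383) + (520 - 52*1729)/(-726299) = 2561893*(-1/457383) + (520 - 89908)*(-1/726299) = -2561893/457383 - 89388*(-1/726299) = -2561893/457383 + 89388/726299 = -1819815772403/332196815517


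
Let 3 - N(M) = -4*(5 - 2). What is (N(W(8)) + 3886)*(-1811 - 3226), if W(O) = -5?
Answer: -19649337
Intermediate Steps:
N(M) = 15 (N(M) = 3 - (-4)*(5 - 2) = 3 - (-4)*3 = 3 - 1*(-12) = 3 + 12 = 15)
(N(W(8)) + 3886)*(-1811 - 3226) = (15 + 3886)*(-1811 - 3226) = 3901*(-5037) = -19649337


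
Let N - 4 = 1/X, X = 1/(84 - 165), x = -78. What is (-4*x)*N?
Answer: -24024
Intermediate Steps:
X = -1/81 (X = 1/(-81) = -1/81 ≈ -0.012346)
N = -77 (N = 4 + 1/(-1/81) = 4 - 81 = -77)
(-4*x)*N = -4*(-78)*(-77) = 312*(-77) = -24024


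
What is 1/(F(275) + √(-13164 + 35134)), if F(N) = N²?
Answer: 15125/1143823731 - 13*√130/5719118655 ≈ 1.3197e-5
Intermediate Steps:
1/(F(275) + √(-13164 + 35134)) = 1/(275² + √(-13164 + 35134)) = 1/(75625 + √21970) = 1/(75625 + 13*√130)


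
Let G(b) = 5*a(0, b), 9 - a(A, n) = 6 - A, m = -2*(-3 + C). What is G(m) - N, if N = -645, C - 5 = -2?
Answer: 660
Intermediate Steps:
C = 3 (C = 5 - 2 = 3)
m = 0 (m = -2*(-3 + 3) = -2*0 = 0)
a(A, n) = 3 + A (a(A, n) = 9 - (6 - A) = 9 + (-6 + A) = 3 + A)
G(b) = 15 (G(b) = 5*(3 + 0) = 5*3 = 15)
G(m) - N = 15 - 1*(-645) = 15 + 645 = 660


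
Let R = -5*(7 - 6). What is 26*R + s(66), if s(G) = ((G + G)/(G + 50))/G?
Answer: -7539/58 ≈ -129.98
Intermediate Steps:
s(G) = 2/(50 + G) (s(G) = ((2*G)/(50 + G))/G = (2*G/(50 + G))/G = 2/(50 + G))
R = -5 (R = -5*1 = -5)
26*R + s(66) = 26*(-5) + 2/(50 + 66) = -130 + 2/116 = -130 + 2*(1/116) = -130 + 1/58 = -7539/58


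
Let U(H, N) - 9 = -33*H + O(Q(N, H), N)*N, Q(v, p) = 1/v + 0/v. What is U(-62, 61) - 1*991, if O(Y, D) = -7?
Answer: 637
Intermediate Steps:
Q(v, p) = 1/v (Q(v, p) = 1/v + 0 = 1/v)
U(H, N) = 9 - 33*H - 7*N (U(H, N) = 9 + (-33*H - 7*N) = 9 - 33*H - 7*N)
U(-62, 61) - 1*991 = (9 - 33*(-62) - 7*61) - 1*991 = (9 + 2046 - 427) - 991 = 1628 - 991 = 637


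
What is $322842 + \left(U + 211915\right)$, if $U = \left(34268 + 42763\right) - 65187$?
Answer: $546601$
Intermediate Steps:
$U = 11844$ ($U = 77031 - 65187 = 11844$)
$322842 + \left(U + 211915\right) = 322842 + \left(11844 + 211915\right) = 322842 + 223759 = 546601$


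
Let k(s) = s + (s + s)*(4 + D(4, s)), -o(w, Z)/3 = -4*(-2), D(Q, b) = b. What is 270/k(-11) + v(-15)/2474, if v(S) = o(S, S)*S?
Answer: 359730/176891 ≈ 2.0336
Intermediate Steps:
o(w, Z) = -24 (o(w, Z) = -(-12)*(-2) = -3*8 = -24)
v(S) = -24*S
k(s) = s + 2*s*(4 + s) (k(s) = s + (s + s)*(4 + s) = s + (2*s)*(4 + s) = s + 2*s*(4 + s))
270/k(-11) + v(-15)/2474 = 270/((-11*(9 + 2*(-11)))) - 24*(-15)/2474 = 270/((-11*(9 - 22))) + 360*(1/2474) = 270/((-11*(-13))) + 180/1237 = 270/143 + 180/1237 = 359730/176891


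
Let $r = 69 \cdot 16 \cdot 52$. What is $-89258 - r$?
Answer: $-146666$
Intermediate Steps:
$r = 57408$ ($r = 1104 \cdot 52 = 57408$)
$-89258 - r = -89258 - 57408 = -146666$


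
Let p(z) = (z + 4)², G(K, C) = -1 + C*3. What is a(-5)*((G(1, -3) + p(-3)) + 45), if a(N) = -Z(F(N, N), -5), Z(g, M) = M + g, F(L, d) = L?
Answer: 360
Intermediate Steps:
G(K, C) = -1 + 3*C
p(z) = (4 + z)²
a(N) = 5 - N (a(N) = -(-5 + N) = 5 - N)
a(-5)*((G(1, -3) + p(-3)) + 45) = (5 - 1*(-5))*(((-1 + 3*(-3)) + (4 - 3)²) + 45) = (5 + 5)*(((-1 - 9) + 1²) + 45) = 10*((-10 + 1) + 45) = 10*(-9 + 45) = 10*36 = 360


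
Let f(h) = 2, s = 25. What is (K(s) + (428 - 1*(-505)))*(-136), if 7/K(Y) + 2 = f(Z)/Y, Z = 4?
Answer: -758353/6 ≈ -1.2639e+5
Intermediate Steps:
K(Y) = 7/(-2 + 2/Y)
(K(s) + (428 - 1*(-505)))*(-136) = (-7*25/(-2 + 2*25) + (428 - 1*(-505)))*(-136) = (-7*25/(-2 + 50) + (428 + 505))*(-136) = (-7*25/48 + 933)*(-136) = (-7*25*1/48 + 933)*(-136) = (-175/48 + 933)*(-136) = (44609/48)*(-136) = -758353/6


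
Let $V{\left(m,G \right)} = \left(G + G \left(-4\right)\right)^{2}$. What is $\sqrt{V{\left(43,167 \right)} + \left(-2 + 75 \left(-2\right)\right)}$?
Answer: $\sqrt{250849} \approx 500.85$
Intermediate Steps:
$V{\left(m,G \right)} = 9 G^{2}$ ($V{\left(m,G \right)} = \left(G - 4 G\right)^{2} = \left(- 3 G\right)^{2} = 9 G^{2}$)
$\sqrt{V{\left(43,167 \right)} + \left(-2 + 75 \left(-2\right)\right)} = \sqrt{9 \cdot 167^{2} + \left(-2 + 75 \left(-2\right)\right)} = \sqrt{9 \cdot 27889 - 152} = \sqrt{251001 - 152} = \sqrt{250849}$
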